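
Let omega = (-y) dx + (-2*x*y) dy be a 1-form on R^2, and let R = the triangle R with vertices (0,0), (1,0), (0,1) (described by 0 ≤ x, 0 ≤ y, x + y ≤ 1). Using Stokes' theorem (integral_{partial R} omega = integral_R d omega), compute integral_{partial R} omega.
integral_(partial R) omega = 1/6

Stokes: integral_partial_R omega = integral_R d omega with d omega = (∂Q/∂x - ∂P/∂y) dx ∧ dy.
  ∂Q/∂x = -2*y
  ∂P/∂y = -1
  integrand = ∂Q/∂x - ∂P/∂y = 1 - 2*y.
Integrating over R: integral_0^1 integral_0^{1-x} (1 - 2*y) dy dx = 1/6.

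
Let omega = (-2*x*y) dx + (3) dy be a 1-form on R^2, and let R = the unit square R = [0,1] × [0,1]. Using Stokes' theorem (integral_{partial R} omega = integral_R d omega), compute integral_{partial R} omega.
integral_(partial R) omega = 1

Stokes: integral_partial_R omega = integral_R d omega with d omega = (∂Q/∂x - ∂P/∂y) dx ∧ dy.
  ∂Q/∂x = 0
  ∂P/∂y = -2*x
  integrand = ∂Q/∂x - ∂P/∂y = 2*x.
Integrating over R: integral_0^1 integral_0^1 (2*x) dx dy = 1.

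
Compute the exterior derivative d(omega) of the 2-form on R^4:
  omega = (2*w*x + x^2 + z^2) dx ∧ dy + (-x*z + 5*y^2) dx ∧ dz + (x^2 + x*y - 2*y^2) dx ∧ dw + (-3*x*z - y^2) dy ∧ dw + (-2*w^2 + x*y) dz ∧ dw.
d(omega) = (-10*y + 2*z) dx ∧ dy ∧ dz + (x + 4*y - 3*z) dx ∧ dy ∧ dw + (4*x) dy ∧ dz ∧ dw + (y) dx ∧ dz ∧ dw

For a 2-form omega = sum_{i<j} g_{ij} dx_i ∧ dx_j, the exterior derivative is
  d(omega) = sum_{i<j} d(g_{ij}) ∧ dx_i ∧ dx_j = sum_{i<j, k} (∂g_{ij}/∂x_k) dx_k ∧ dx_i ∧ dx_j.
Expand each term, using dx_k ∧ dx_i ∧ dx_j = sgn(permutation) dx_{(a)} ∧ dx_{(b)} ∧ dx_{(c)} with (a < b < c) sorted:
  d(2*w*x + x^2 + z^2) includes (∂/∂z)(2*w*x + x^2 + z^2) dz = (2*z) dz, which multiplied by dx ∧ dy gives (2*z) dx ∧ dy ∧ dz
  d(2*w*x + x^2 + z^2) includes (∂/∂w)(2*w*x + x^2 + z^2) dw = (2*x) dw, which multiplied by dx ∧ dy gives (2*x) dx ∧ dy ∧ dw
  d(-x*z + 5*y^2) includes (∂/∂y)(-x*z + 5*y^2) dy = (10*y) dy, which multiplied by dx ∧ dz gives (-10*y) dx ∧ dy ∧ dz
  d(x^2 + x*y - 2*y^2) includes (∂/∂y)(x^2 + x*y - 2*y^2) dy = (x - 4*y) dy, which multiplied by dx ∧ dw gives (-x + 4*y) dx ∧ dy ∧ dw
  d(-3*x*z - y^2) includes (∂/∂x)(-3*x*z - y^2) dx = (-3*z) dx, which multiplied by dy ∧ dw gives (-3*z) dx ∧ dy ∧ dw
  d(-3*x*z - y^2) includes (∂/∂z)(-3*x*z - y^2) dz = (-3*x) dz, which multiplied by dy ∧ dw gives (3*x) dy ∧ dz ∧ dw
  d(-2*w^2 + x*y) includes (∂/∂x)(-2*w^2 + x*y) dx = (y) dx, which multiplied by dz ∧ dw gives (y) dx ∧ dz ∧ dw
  d(-2*w^2 + x*y) includes (∂/∂y)(-2*w^2 + x*y) dy = (x) dy, which multiplied by dz ∧ dw gives (x) dy ∧ dz ∧ dw
Collecting like 3-forms: d(omega) = (-10*y + 2*z) dx ∧ dy ∧ dz + (x + 4*y - 3*z) dx ∧ dy ∧ dw + (4*x) dy ∧ dz ∧ dw + (y) dx ∧ dz ∧ dw.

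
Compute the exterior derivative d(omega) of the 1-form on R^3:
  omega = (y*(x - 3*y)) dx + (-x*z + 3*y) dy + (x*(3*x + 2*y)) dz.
d(omega) = (-x + 6*y - z) dx ∧ dy + (6*x + 2*y) dx ∧ dz + (3*x) dy ∧ dz

For a 1-form omega = sum_i f_i dx_i, the exterior derivative is
  d(omega) = sum_{i < j} (∂f_j/∂x_i - ∂f_i/∂x_j) dx_i ∧ dx_j.
  coefficient of dx ∧ dy: ∂f_2/∂x - ∂f_1/∂y = ∂(-x*z + 3*y)/∂x - ∂(y*(x - 3*y))/∂y = -x + 6*y - z
  coefficient of dx ∧ dz: ∂f_3/∂x - ∂f_1/∂z = ∂(x*(3*x + 2*y))/∂x - ∂(y*(x - 3*y))/∂z = 6*x + 2*y
  coefficient of dy ∧ dz: ∂f_3/∂y - ∂f_2/∂z = ∂(x*(3*x + 2*y))/∂y - ∂(-x*z + 3*y)/∂z = 3*x
Assembling: d(omega) = (-x + 6*y - z) dx ∧ dy + (6*x + 2*y) dx ∧ dz + (3*x) dy ∧ dz.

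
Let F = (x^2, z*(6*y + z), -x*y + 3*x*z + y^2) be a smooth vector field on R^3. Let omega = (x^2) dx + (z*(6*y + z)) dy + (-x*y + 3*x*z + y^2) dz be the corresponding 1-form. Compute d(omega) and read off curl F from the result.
d(omega) = (-x - 4*y - 2*z) dy ∧ dz + (y - 3*z) dz ∧ dx + (0) dx ∧ dy; curl F = (-x - 4*y - 2*z, y - 3*z, 0)

d omega = sum_{i<j} (∂f_j/∂x_i - ∂f_i/∂x_j) dx_i ∧ dx_j. Under the identification (dy ∧ dz, dz ∧ dx, dx ∧ dy) ↔ (e_x, e_y, e_z), the coefficients are exactly the components of curl F. Compute:
  ∂R/∂y - ∂Q/∂z = (-x + 2*y) - (6*y + 2*z) = -x - 4*y - 2*z
  ∂P/∂z - ∂R/∂x = (0) - (-y + 3*z) = y - 3*z
  ∂Q/∂x - ∂P/∂y = (0) - (0) = 0.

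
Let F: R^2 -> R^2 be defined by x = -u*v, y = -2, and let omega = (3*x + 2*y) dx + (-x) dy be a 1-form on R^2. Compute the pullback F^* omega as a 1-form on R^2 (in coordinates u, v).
F^* omega = (v*(3*u*v + 4)) du + (u*(3*u*v + 4)) dv

Using F^*(f dg) = (f ∘ F) d(g ∘ F), substitute each coordinate x_i by F_i(u, v) in f_i, and replace dx_i by d F_i = (∂F_i/∂u) du + (∂F_i/∂v) dv.
  For the x component: f_1(F) = -3*u*v - 4; d F_1 = (-v) du + (-u) dv
  For the y component: f_2(F) = u*v; d F_2 = (0) du + (0) dv
Combining and collecting du, dv coefficients:
  coeff of du: v*(3*u*v + 4)
  coeff of dv: u*(3*u*v + 4)
F^* omega = (v*(3*u*v + 4)) du + (u*(3*u*v + 4)) dv.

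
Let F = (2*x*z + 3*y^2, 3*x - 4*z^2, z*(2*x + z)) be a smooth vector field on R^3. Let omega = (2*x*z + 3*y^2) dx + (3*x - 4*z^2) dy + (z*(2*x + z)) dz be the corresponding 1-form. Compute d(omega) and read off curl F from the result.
d(omega) = (8*z) dy ∧ dz + (2*x - 2*z) dz ∧ dx + (3 - 6*y) dx ∧ dy; curl F = (8*z, 2*x - 2*z, 3 - 6*y)

d omega = sum_{i<j} (∂f_j/∂x_i - ∂f_i/∂x_j) dx_i ∧ dx_j. Under the identification (dy ∧ dz, dz ∧ dx, dx ∧ dy) ↔ (e_x, e_y, e_z), the coefficients are exactly the components of curl F. Compute:
  ∂R/∂y - ∂Q/∂z = (0) - (-8*z) = 8*z
  ∂P/∂z - ∂R/∂x = (2*x) - (2*z) = 2*x - 2*z
  ∂Q/∂x - ∂P/∂y = (3) - (6*y) = 3 - 6*y.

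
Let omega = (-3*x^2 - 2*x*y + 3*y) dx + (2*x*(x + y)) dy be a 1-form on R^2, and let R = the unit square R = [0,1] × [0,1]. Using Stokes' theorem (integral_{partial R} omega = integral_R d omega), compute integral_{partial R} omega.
integral_(partial R) omega = 1

Stokes: integral_partial_R omega = integral_R d omega with d omega = (∂Q/∂x - ∂P/∂y) dx ∧ dy.
  ∂Q/∂x = 4*x + 2*y
  ∂P/∂y = 3 - 2*x
  integrand = ∂Q/∂x - ∂P/∂y = 6*x + 2*y - 3.
Integrating over R: integral_0^1 integral_0^1 (6*x + 2*y - 3) dx dy = 1.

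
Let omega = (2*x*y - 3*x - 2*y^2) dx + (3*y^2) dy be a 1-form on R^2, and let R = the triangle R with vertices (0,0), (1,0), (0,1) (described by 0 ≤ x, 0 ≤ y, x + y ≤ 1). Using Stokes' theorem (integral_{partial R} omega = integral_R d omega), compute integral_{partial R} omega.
integral_(partial R) omega = 1/3

Stokes: integral_partial_R omega = integral_R d omega with d omega = (∂Q/∂x - ∂P/∂y) dx ∧ dy.
  ∂Q/∂x = 0
  ∂P/∂y = 2*x - 4*y
  integrand = ∂Q/∂x - ∂P/∂y = -2*x + 4*y.
Integrating over R: integral_0^1 integral_0^{1-x} (-2*x + 4*y) dy dx = 1/3.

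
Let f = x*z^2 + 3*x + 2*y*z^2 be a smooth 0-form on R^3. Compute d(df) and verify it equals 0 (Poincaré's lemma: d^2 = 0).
d(df) = 0

Step 1: df = sum_i (∂f/∂x_i) dx_i = (z^2 + 3) dx + (2*z^2) dy + (2*z*(x + 2*y)) dz.
Step 2: Apply d again. Using the 1-form formula, the coefficient of dx ∧ dy in d(df) is ∂^2 f/∂x ∂y - ∂^2 f/∂y ∂x = (0) - (0) = 0 (equality of mixed partials for smooth f).
Similarly for dx ∧ dz and dy ∧ dz — all coefficients vanish. So d(df) = 0.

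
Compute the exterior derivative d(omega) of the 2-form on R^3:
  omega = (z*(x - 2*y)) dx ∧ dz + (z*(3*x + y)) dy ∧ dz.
d(omega) = (5*z) dx ∧ dy ∧ dz

For a 2-form omega = sum_{i<j} g_{ij} dx_i ∧ dx_j, the exterior derivative is
  d(omega) = sum_{i<j} d(g_{ij}) ∧ dx_i ∧ dx_j = sum_{i<j, k} (∂g_{ij}/∂x_k) dx_k ∧ dx_i ∧ dx_j.
Expand each term, using dx_k ∧ dx_i ∧ dx_j = sgn(permutation) dx_{(a)} ∧ dx_{(b)} ∧ dx_{(c)} with (a < b < c) sorted:
  d(z*(x - 2*y)) includes (∂/∂y)(z*(x - 2*y)) dy = (-2*z) dy, which multiplied by dx ∧ dz gives (2*z) dx ∧ dy ∧ dz
  d(z*(3*x + y)) includes (∂/∂x)(z*(3*x + y)) dx = (3*z) dx, which multiplied by dy ∧ dz gives (3*z) dx ∧ dy ∧ dz
Collecting like 3-forms: d(omega) = (5*z) dx ∧ dy ∧ dz.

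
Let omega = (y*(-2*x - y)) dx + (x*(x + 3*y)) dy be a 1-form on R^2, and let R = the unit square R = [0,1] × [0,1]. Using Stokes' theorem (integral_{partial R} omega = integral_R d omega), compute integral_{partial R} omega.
integral_(partial R) omega = 9/2

Stokes: integral_partial_R omega = integral_R d omega with d omega = (∂Q/∂x - ∂P/∂y) dx ∧ dy.
  ∂Q/∂x = 2*x + 3*y
  ∂P/∂y = -2*x - 2*y
  integrand = ∂Q/∂x - ∂P/∂y = 4*x + 5*y.
Integrating over R: integral_0^1 integral_0^1 (4*x + 5*y) dx dy = 9/2.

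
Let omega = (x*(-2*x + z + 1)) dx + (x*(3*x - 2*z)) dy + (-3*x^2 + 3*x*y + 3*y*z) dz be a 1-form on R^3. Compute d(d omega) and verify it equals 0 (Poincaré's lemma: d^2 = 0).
d(d omega) = 0

Step 1: d omega = sum_{i<j} (∂f_j/∂x_i - ∂f_i/∂x_j) dx_i ∧ dx_j:
  coeff of dx ∧ dy: 6*x - 2*z
  coeff of dx ∧ dz: -7*x + 3*y
  coeff of dy ∧ dz: 5*x + 3*z
Step 2: Apply d again to each 2-form coefficient. The only possible 3-form in R^3 is dx ∧ dy ∧ dz, with coefficient
  ∂(coeff of dy∧dz)/∂x - ∂(coeff of dx∧dz)/∂y + ∂(coeff of dx∧dy)/∂z
  = ∂/∂x (5*x + 3*z) - ∂/∂y (-7*x + 3*y) + ∂/∂z (6*x - 2*z).
Each of these terms simplifies to sums of mixed partials that cancel in pairs. The result is 0 (by equality of mixed partials for smooth functions — Schwarz / Clairaut).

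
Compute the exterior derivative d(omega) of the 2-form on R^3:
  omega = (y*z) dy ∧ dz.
d(omega) = 0

For a 2-form omega = sum_{i<j} g_{ij} dx_i ∧ dx_j, the exterior derivative is
  d(omega) = sum_{i<j} d(g_{ij}) ∧ dx_i ∧ dx_j = sum_{i<j, k} (∂g_{ij}/∂x_k) dx_k ∧ dx_i ∧ dx_j.
Expand each term, using dx_k ∧ dx_i ∧ dx_j = sgn(permutation) dx_{(a)} ∧ dx_{(b)} ∧ dx_{(c)} with (a < b < c) sorted:

Collecting like 3-forms: d(omega) = 0.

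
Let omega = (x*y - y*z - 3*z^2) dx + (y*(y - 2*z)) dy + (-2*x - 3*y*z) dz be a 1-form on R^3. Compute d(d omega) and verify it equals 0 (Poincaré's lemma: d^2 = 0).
d(d omega) = 0

Step 1: d omega = sum_{i<j} (∂f_j/∂x_i - ∂f_i/∂x_j) dx_i ∧ dx_j:
  coeff of dx ∧ dy: -x + z
  coeff of dx ∧ dz: y + 6*z - 2
  coeff of dy ∧ dz: 2*y - 3*z
Step 2: Apply d again to each 2-form coefficient. The only possible 3-form in R^3 is dx ∧ dy ∧ dz, with coefficient
  ∂(coeff of dy∧dz)/∂x - ∂(coeff of dx∧dz)/∂y + ∂(coeff of dx∧dy)/∂z
  = ∂/∂x (2*y - 3*z) - ∂/∂y (y + 6*z - 2) + ∂/∂z (-x + z).
Each of these terms simplifies to sums of mixed partials that cancel in pairs. The result is 0 (by equality of mixed partials for smooth functions — Schwarz / Clairaut).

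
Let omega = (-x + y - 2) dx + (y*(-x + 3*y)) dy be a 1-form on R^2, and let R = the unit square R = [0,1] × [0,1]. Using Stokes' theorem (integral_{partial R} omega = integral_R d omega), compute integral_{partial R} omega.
integral_(partial R) omega = -3/2

Stokes: integral_partial_R omega = integral_R d omega with d omega = (∂Q/∂x - ∂P/∂y) dx ∧ dy.
  ∂Q/∂x = -y
  ∂P/∂y = 1
  integrand = ∂Q/∂x - ∂P/∂y = -y - 1.
Integrating over R: integral_0^1 integral_0^1 (-y - 1) dx dy = -3/2.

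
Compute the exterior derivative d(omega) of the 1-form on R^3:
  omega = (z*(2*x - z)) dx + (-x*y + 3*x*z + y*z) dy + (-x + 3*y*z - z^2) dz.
d(omega) = (-y + 3*z) dx ∧ dy + (-2*x + 2*z - 1) dx ∧ dz + (-3*x - y + 3*z) dy ∧ dz

For a 1-form omega = sum_i f_i dx_i, the exterior derivative is
  d(omega) = sum_{i < j} (∂f_j/∂x_i - ∂f_i/∂x_j) dx_i ∧ dx_j.
  coefficient of dx ∧ dy: ∂f_2/∂x - ∂f_1/∂y = ∂(-x*y + 3*x*z + y*z)/∂x - ∂(z*(2*x - z))/∂y = -y + 3*z
  coefficient of dx ∧ dz: ∂f_3/∂x - ∂f_1/∂z = ∂(-x + 3*y*z - z^2)/∂x - ∂(z*(2*x - z))/∂z = -2*x + 2*z - 1
  coefficient of dy ∧ dz: ∂f_3/∂y - ∂f_2/∂z = ∂(-x + 3*y*z - z^2)/∂y - ∂(-x*y + 3*x*z + y*z)/∂z = -3*x - y + 3*z
Assembling: d(omega) = (-y + 3*z) dx ∧ dy + (-2*x + 2*z - 1) dx ∧ dz + (-3*x - y + 3*z) dy ∧ dz.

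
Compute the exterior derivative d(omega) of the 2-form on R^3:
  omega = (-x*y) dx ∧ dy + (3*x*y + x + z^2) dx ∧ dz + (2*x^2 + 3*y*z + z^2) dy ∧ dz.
d(omega) = (x) dx ∧ dy ∧ dz

For a 2-form omega = sum_{i<j} g_{ij} dx_i ∧ dx_j, the exterior derivative is
  d(omega) = sum_{i<j} d(g_{ij}) ∧ dx_i ∧ dx_j = sum_{i<j, k} (∂g_{ij}/∂x_k) dx_k ∧ dx_i ∧ dx_j.
Expand each term, using dx_k ∧ dx_i ∧ dx_j = sgn(permutation) dx_{(a)} ∧ dx_{(b)} ∧ dx_{(c)} with (a < b < c) sorted:
  d(3*x*y + x + z^2) includes (∂/∂y)(3*x*y + x + z^2) dy = (3*x) dy, which multiplied by dx ∧ dz gives (-3*x) dx ∧ dy ∧ dz
  d(2*x^2 + 3*y*z + z^2) includes (∂/∂x)(2*x^2 + 3*y*z + z^2) dx = (4*x) dx, which multiplied by dy ∧ dz gives (4*x) dx ∧ dy ∧ dz
Collecting like 3-forms: d(omega) = (x) dx ∧ dy ∧ dz.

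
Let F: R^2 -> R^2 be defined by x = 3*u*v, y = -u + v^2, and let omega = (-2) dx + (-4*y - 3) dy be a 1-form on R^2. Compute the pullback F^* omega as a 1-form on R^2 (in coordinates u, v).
F^* omega = (-4*u + 4*v^2 - 6*v + 3) du + (8*u*v - 6*u - 8*v^3 - 6*v) dv

Using F^*(f dg) = (f ∘ F) d(g ∘ F), substitute each coordinate x_i by F_i(u, v) in f_i, and replace dx_i by d F_i = (∂F_i/∂u) du + (∂F_i/∂v) dv.
  For the x component: f_1(F) = -2; d F_1 = (3*v) du + (3*u) dv
  For the y component: f_2(F) = 4*u - 4*v^2 - 3; d F_2 = (-1) du + (2*v) dv
Combining and collecting du, dv coefficients:
  coeff of du: -4*u + 4*v^2 - 6*v + 3
  coeff of dv: 8*u*v - 6*u - 8*v^3 - 6*v
F^* omega = (-4*u + 4*v^2 - 6*v + 3) du + (8*u*v - 6*u - 8*v^3 - 6*v) dv.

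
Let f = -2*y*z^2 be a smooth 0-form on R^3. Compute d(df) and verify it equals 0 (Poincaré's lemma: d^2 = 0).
d(df) = 0

Step 1: df = sum_i (∂f/∂x_i) dx_i = (0) dx + (-2*z^2) dy + (-4*y*z) dz.
Step 2: Apply d again. Using the 1-form formula, the coefficient of dx ∧ dy in d(df) is ∂^2 f/∂x ∂y - ∂^2 f/∂y ∂x = (0) - (0) = 0 (equality of mixed partials for smooth f).
Similarly for dx ∧ dz and dy ∧ dz — all coefficients vanish. So d(df) = 0.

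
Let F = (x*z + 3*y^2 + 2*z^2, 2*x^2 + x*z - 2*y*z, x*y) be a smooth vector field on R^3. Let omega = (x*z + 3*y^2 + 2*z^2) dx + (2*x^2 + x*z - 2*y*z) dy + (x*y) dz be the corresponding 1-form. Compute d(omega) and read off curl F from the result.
d(omega) = (2*y) dy ∧ dz + (x - y + 4*z) dz ∧ dx + (4*x - 6*y + z) dx ∧ dy; curl F = (2*y, x - y + 4*z, 4*x - 6*y + z)

d omega = sum_{i<j} (∂f_j/∂x_i - ∂f_i/∂x_j) dx_i ∧ dx_j. Under the identification (dy ∧ dz, dz ∧ dx, dx ∧ dy) ↔ (e_x, e_y, e_z), the coefficients are exactly the components of curl F. Compute:
  ∂R/∂y - ∂Q/∂z = (x) - (x - 2*y) = 2*y
  ∂P/∂z - ∂R/∂x = (x + 4*z) - (y) = x - y + 4*z
  ∂Q/∂x - ∂P/∂y = (4*x + z) - (6*y) = 4*x - 6*y + z.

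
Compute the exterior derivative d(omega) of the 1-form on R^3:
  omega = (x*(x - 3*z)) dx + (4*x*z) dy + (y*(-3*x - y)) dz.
d(omega) = (4*z) dx ∧ dy + (3*x - 3*y) dx ∧ dz + (-7*x - 2*y) dy ∧ dz

For a 1-form omega = sum_i f_i dx_i, the exterior derivative is
  d(omega) = sum_{i < j} (∂f_j/∂x_i - ∂f_i/∂x_j) dx_i ∧ dx_j.
  coefficient of dx ∧ dy: ∂f_2/∂x - ∂f_1/∂y = ∂(4*x*z)/∂x - ∂(x*(x - 3*z))/∂y = 4*z
  coefficient of dx ∧ dz: ∂f_3/∂x - ∂f_1/∂z = ∂(y*(-3*x - y))/∂x - ∂(x*(x - 3*z))/∂z = 3*x - 3*y
  coefficient of dy ∧ dz: ∂f_3/∂y - ∂f_2/∂z = ∂(y*(-3*x - y))/∂y - ∂(4*x*z)/∂z = -7*x - 2*y
Assembling: d(omega) = (4*z) dx ∧ dy + (3*x - 3*y) dx ∧ dz + (-7*x - 2*y) dy ∧ dz.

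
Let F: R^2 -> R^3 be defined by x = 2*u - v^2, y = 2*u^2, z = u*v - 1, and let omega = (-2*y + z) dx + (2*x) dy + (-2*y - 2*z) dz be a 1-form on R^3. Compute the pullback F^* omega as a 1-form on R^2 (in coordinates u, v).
F^* omega = (-4*u^2*v + 8*u^2 - 10*u*v^2 + 2*u*v + 2*v - 2) du + (-4*u^3 + 6*u^2*v - 2*u*v^2 + 2*u + 2*v) dv

Using F^*(f dg) = (f ∘ F) d(g ∘ F), substitute each coordinate x_i by F_i(u, v) in f_i, and replace dx_i by d F_i = (∂F_i/∂u) du + (∂F_i/∂v) dv.
  For the x component: f_1(F) = -4*u^2 + u*v - 1; d F_1 = (2) du + (-2*v) dv
  For the y component: f_2(F) = 4*u - 2*v^2; d F_2 = (4*u) du + (0) dv
  For the z component: f_3(F) = -4*u^2 - 2*u*v + 2; d F_3 = (v) du + (u) dv
Combining and collecting du, dv coefficients:
  coeff of du: -4*u^2*v + 8*u^2 - 10*u*v^2 + 2*u*v + 2*v - 2
  coeff of dv: -4*u^3 + 6*u^2*v - 2*u*v^2 + 2*u + 2*v
F^* omega = (-4*u^2*v + 8*u^2 - 10*u*v^2 + 2*u*v + 2*v - 2) du + (-4*u^3 + 6*u^2*v - 2*u*v^2 + 2*u + 2*v) dv.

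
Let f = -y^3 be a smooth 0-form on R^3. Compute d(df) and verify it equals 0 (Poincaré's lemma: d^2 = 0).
d(df) = 0

Step 1: df = sum_i (∂f/∂x_i) dx_i = (0) dx + (-3*y^2) dy + (0) dz.
Step 2: Apply d again. Using the 1-form formula, the coefficient of dx ∧ dy in d(df) is ∂^2 f/∂x ∂y - ∂^2 f/∂y ∂x = (0) - (0) = 0 (equality of mixed partials for smooth f).
Similarly for dx ∧ dz and dy ∧ dz — all coefficients vanish. So d(df) = 0.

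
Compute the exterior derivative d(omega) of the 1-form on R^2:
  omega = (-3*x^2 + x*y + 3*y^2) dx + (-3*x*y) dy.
d(omega) = (-x - 9*y) dx ∧ dy

For a 1-form omega = sum_i f_i dx_i, the exterior derivative is
  d(omega) = sum_{i < j} (∂f_j/∂x_i - ∂f_i/∂x_j) dx_i ∧ dx_j.
  coefficient of dx ∧ dy: ∂f_2/∂x - ∂f_1/∂y = ∂(-3*x*y)/∂x - ∂(-3*x^2 + x*y + 3*y^2)/∂y = -x - 9*y
Assembling: d(omega) = (-x - 9*y) dx ∧ dy.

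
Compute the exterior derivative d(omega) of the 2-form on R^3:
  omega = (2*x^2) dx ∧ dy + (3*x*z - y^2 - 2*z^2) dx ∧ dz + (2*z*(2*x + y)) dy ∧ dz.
d(omega) = (2*y + 4*z) dx ∧ dy ∧ dz

For a 2-form omega = sum_{i<j} g_{ij} dx_i ∧ dx_j, the exterior derivative is
  d(omega) = sum_{i<j} d(g_{ij}) ∧ dx_i ∧ dx_j = sum_{i<j, k} (∂g_{ij}/∂x_k) dx_k ∧ dx_i ∧ dx_j.
Expand each term, using dx_k ∧ dx_i ∧ dx_j = sgn(permutation) dx_{(a)} ∧ dx_{(b)} ∧ dx_{(c)} with (a < b < c) sorted:
  d(3*x*z - y^2 - 2*z^2) includes (∂/∂y)(3*x*z - y^2 - 2*z^2) dy = (-2*y) dy, which multiplied by dx ∧ dz gives (2*y) dx ∧ dy ∧ dz
  d(2*z*(2*x + y)) includes (∂/∂x)(2*z*(2*x + y)) dx = (4*z) dx, which multiplied by dy ∧ dz gives (4*z) dx ∧ dy ∧ dz
Collecting like 3-forms: d(omega) = (2*y + 4*z) dx ∧ dy ∧ dz.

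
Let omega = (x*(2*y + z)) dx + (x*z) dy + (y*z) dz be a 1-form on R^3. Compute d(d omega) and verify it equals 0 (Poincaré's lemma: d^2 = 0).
d(d omega) = 0

Step 1: d omega = sum_{i<j} (∂f_j/∂x_i - ∂f_i/∂x_j) dx_i ∧ dx_j:
  coeff of dx ∧ dy: -2*x + z
  coeff of dx ∧ dz: -x
  coeff of dy ∧ dz: -x + z
Step 2: Apply d again to each 2-form coefficient. The only possible 3-form in R^3 is dx ∧ dy ∧ dz, with coefficient
  ∂(coeff of dy∧dz)/∂x - ∂(coeff of dx∧dz)/∂y + ∂(coeff of dx∧dy)/∂z
  = ∂/∂x (-x + z) - ∂/∂y (-x) + ∂/∂z (-2*x + z).
Each of these terms simplifies to sums of mixed partials that cancel in pairs. The result is 0 (by equality of mixed partials for smooth functions — Schwarz / Clairaut).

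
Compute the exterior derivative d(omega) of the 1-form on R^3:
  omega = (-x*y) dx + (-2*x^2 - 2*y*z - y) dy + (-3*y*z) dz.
d(omega) = (-3*x) dx ∧ dy + (2*y - 3*z) dy ∧ dz

For a 1-form omega = sum_i f_i dx_i, the exterior derivative is
  d(omega) = sum_{i < j} (∂f_j/∂x_i - ∂f_i/∂x_j) dx_i ∧ dx_j.
  coefficient of dx ∧ dy: ∂f_2/∂x - ∂f_1/∂y = ∂(-2*x^2 - 2*y*z - y)/∂x - ∂(-x*y)/∂y = -3*x
  coefficient of dy ∧ dz: ∂f_3/∂y - ∂f_2/∂z = ∂(-3*y*z)/∂y - ∂(-2*x^2 - 2*y*z - y)/∂z = 2*y - 3*z
Assembling: d(omega) = (-3*x) dx ∧ dy + (2*y - 3*z) dy ∧ dz.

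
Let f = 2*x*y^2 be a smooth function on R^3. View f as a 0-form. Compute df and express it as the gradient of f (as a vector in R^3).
df = (2*y^2) dx + (4*x*y) dy + (0) dz; grad f = (2*y^2, 4*x*y, 0)

For a 0-form f, d f = (∂f/∂x) dx + (∂f/∂y) dy + (∂f/∂z) dz. The components of the vector representation are exactly the entries of grad f in Cartesian coordinates:
  ∂f/∂x = 2*y^2
  ∂f/∂y = 4*x*y
  ∂f/∂z = 0.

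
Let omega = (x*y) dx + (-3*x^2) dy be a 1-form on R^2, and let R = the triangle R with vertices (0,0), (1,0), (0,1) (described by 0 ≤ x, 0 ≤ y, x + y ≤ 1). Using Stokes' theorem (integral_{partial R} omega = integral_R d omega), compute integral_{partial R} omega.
integral_(partial R) omega = -7/6

Stokes: integral_partial_R omega = integral_R d omega with d omega = (∂Q/∂x - ∂P/∂y) dx ∧ dy.
  ∂Q/∂x = -6*x
  ∂P/∂y = x
  integrand = ∂Q/∂x - ∂P/∂y = -7*x.
Integrating over R: integral_0^1 integral_0^{1-x} (-7*x) dy dx = -7/6.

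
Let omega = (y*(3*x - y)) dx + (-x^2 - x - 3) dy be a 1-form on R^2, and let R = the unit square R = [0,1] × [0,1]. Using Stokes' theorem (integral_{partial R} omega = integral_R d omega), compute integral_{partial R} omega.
integral_(partial R) omega = -5/2

Stokes: integral_partial_R omega = integral_R d omega with d omega = (∂Q/∂x - ∂P/∂y) dx ∧ dy.
  ∂Q/∂x = -2*x - 1
  ∂P/∂y = 3*x - 2*y
  integrand = ∂Q/∂x - ∂P/∂y = -5*x + 2*y - 1.
Integrating over R: integral_0^1 integral_0^1 (-5*x + 2*y - 1) dx dy = -5/2.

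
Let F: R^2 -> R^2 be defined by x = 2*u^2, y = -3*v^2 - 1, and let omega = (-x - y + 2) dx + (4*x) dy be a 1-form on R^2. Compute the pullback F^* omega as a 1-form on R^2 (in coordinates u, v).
F^* omega = (4*u*(-2*u^2 + 3*v^2 + 3)) du + (-48*u^2*v) dv

Using F^*(f dg) = (f ∘ F) d(g ∘ F), substitute each coordinate x_i by F_i(u, v) in f_i, and replace dx_i by d F_i = (∂F_i/∂u) du + (∂F_i/∂v) dv.
  For the x component: f_1(F) = -2*u^2 + 3*v^2 + 3; d F_1 = (4*u) du + (0) dv
  For the y component: f_2(F) = 8*u^2; d F_2 = (0) du + (-6*v) dv
Combining and collecting du, dv coefficients:
  coeff of du: 4*u*(-2*u^2 + 3*v^2 + 3)
  coeff of dv: -48*u^2*v
F^* omega = (4*u*(-2*u^2 + 3*v^2 + 3)) du + (-48*u^2*v) dv.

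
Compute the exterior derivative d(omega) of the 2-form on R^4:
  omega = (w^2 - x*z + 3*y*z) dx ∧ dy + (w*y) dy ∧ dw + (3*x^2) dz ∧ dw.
d(omega) = (-x + 3*y) dx ∧ dy ∧ dz + (2*w) dx ∧ dy ∧ dw + (6*x) dx ∧ dz ∧ dw

For a 2-form omega = sum_{i<j} g_{ij} dx_i ∧ dx_j, the exterior derivative is
  d(omega) = sum_{i<j} d(g_{ij}) ∧ dx_i ∧ dx_j = sum_{i<j, k} (∂g_{ij}/∂x_k) dx_k ∧ dx_i ∧ dx_j.
Expand each term, using dx_k ∧ dx_i ∧ dx_j = sgn(permutation) dx_{(a)} ∧ dx_{(b)} ∧ dx_{(c)} with (a < b < c) sorted:
  d(w^2 - x*z + 3*y*z) includes (∂/∂z)(w^2 - x*z + 3*y*z) dz = (-x + 3*y) dz, which multiplied by dx ∧ dy gives (-x + 3*y) dx ∧ dy ∧ dz
  d(w^2 - x*z + 3*y*z) includes (∂/∂w)(w^2 - x*z + 3*y*z) dw = (2*w) dw, which multiplied by dx ∧ dy gives (2*w) dx ∧ dy ∧ dw
  d(3*x^2) includes (∂/∂x)(3*x^2) dx = (6*x) dx, which multiplied by dz ∧ dw gives (6*x) dx ∧ dz ∧ dw
Collecting like 3-forms: d(omega) = (-x + 3*y) dx ∧ dy ∧ dz + (2*w) dx ∧ dy ∧ dw + (6*x) dx ∧ dz ∧ dw.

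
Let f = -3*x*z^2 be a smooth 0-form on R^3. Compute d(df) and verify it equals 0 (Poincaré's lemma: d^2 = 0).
d(df) = 0

Step 1: df = sum_i (∂f/∂x_i) dx_i = (-3*z^2) dx + (0) dy + (-6*x*z) dz.
Step 2: Apply d again. Using the 1-form formula, the coefficient of dx ∧ dy in d(df) is ∂^2 f/∂x ∂y - ∂^2 f/∂y ∂x = (0) - (0) = 0 (equality of mixed partials for smooth f).
Similarly for dx ∧ dz and dy ∧ dz — all coefficients vanish. So d(df) = 0.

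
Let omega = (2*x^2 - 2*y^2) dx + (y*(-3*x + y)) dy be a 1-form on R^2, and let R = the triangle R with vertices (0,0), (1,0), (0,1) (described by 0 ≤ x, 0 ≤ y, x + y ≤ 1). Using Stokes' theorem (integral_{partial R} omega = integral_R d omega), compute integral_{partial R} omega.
integral_(partial R) omega = 1/6

Stokes: integral_partial_R omega = integral_R d omega with d omega = (∂Q/∂x - ∂P/∂y) dx ∧ dy.
  ∂Q/∂x = -3*y
  ∂P/∂y = -4*y
  integrand = ∂Q/∂x - ∂P/∂y = y.
Integrating over R: integral_0^1 integral_0^{1-x} (y) dy dx = 1/6.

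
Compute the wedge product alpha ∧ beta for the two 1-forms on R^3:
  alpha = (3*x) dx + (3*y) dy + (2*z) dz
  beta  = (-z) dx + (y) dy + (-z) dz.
alpha ∧ beta = (3*y*(x + z)) dx ∧ dy + (z*(-3*x + 2*z)) dx ∧ dz + (-5*y*z) dy ∧ dz

Distribute the wedge, using dx_i ∧ dx_j = -dx_j ∧ dx_i and dx_i ∧ dx_i = 0. For each pair (i, j) with i < j, the coefficient of dx_i ∧ dx_j in alpha ∧ beta is (alpha_i * beta_j - alpha_j * beta_i). Collecting: alpha ∧ beta = (3*y*(x + z)) dx ∧ dy + (z*(-3*x + 2*z)) dx ∧ dz + (-5*y*z) dy ∧ dz.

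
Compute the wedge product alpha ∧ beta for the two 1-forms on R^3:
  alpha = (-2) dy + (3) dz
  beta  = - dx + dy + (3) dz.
alpha ∧ beta = (-2) dx ∧ dy + (-9) dy ∧ dz + (3) dx ∧ dz

Distribute the wedge, using dx_i ∧ dx_j = -dx_j ∧ dx_i and dx_i ∧ dx_i = 0. For each pair (i, j) with i < j, the coefficient of dx_i ∧ dx_j in alpha ∧ beta is (alpha_i * beta_j - alpha_j * beta_i). Collecting: alpha ∧ beta = (-2) dx ∧ dy + (-9) dy ∧ dz + (3) dx ∧ dz.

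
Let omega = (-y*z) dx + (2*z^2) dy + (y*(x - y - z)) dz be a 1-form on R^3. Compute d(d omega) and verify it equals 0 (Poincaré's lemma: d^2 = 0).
d(d omega) = 0

Step 1: d omega = sum_{i<j} (∂f_j/∂x_i - ∂f_i/∂x_j) dx_i ∧ dx_j:
  coeff of dx ∧ dy: z
  coeff of dx ∧ dz: 2*y
  coeff of dy ∧ dz: x - 2*y - 5*z
Step 2: Apply d again to each 2-form coefficient. The only possible 3-form in R^3 is dx ∧ dy ∧ dz, with coefficient
  ∂(coeff of dy∧dz)/∂x - ∂(coeff of dx∧dz)/∂y + ∂(coeff of dx∧dy)/∂z
  = ∂/∂x (x - 2*y - 5*z) - ∂/∂y (2*y) + ∂/∂z (z).
Each of these terms simplifies to sums of mixed partials that cancel in pairs. The result is 0 (by equality of mixed partials for smooth functions — Schwarz / Clairaut).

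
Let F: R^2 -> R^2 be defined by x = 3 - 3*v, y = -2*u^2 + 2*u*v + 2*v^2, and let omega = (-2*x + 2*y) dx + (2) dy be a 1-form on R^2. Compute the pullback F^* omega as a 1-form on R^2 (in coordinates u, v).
F^* omega = (-8*u + 4*v) du + (12*u^2 - 12*u*v + 4*u - 12*v^2 - 10*v + 18) dv

Using F^*(f dg) = (f ∘ F) d(g ∘ F), substitute each coordinate x_i by F_i(u, v) in f_i, and replace dx_i by d F_i = (∂F_i/∂u) du + (∂F_i/∂v) dv.
  For the x component: f_1(F) = -4*u^2 + 4*u*v + 4*v^2 + 6*v - 6; d F_1 = (0) du + (-3) dv
  For the y component: f_2(F) = 2; d F_2 = (-4*u + 2*v) du + (2*u + 4*v) dv
Combining and collecting du, dv coefficients:
  coeff of du: -8*u + 4*v
  coeff of dv: 12*u^2 - 12*u*v + 4*u - 12*v^2 - 10*v + 18
F^* omega = (-8*u + 4*v) du + (12*u^2 - 12*u*v + 4*u - 12*v^2 - 10*v + 18) dv.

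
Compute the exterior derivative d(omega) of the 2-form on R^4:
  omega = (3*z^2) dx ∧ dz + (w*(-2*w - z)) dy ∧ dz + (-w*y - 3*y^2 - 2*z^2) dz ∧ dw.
d(omega) = (-5*w - 6*y - z) dy ∧ dz ∧ dw

For a 2-form omega = sum_{i<j} g_{ij} dx_i ∧ dx_j, the exterior derivative is
  d(omega) = sum_{i<j} d(g_{ij}) ∧ dx_i ∧ dx_j = sum_{i<j, k} (∂g_{ij}/∂x_k) dx_k ∧ dx_i ∧ dx_j.
Expand each term, using dx_k ∧ dx_i ∧ dx_j = sgn(permutation) dx_{(a)} ∧ dx_{(b)} ∧ dx_{(c)} with (a < b < c) sorted:
  d(w*(-2*w - z)) includes (∂/∂w)(w*(-2*w - z)) dw = (-4*w - z) dw, which multiplied by dy ∧ dz gives (-4*w - z) dy ∧ dz ∧ dw
  d(-w*y - 3*y^2 - 2*z^2) includes (∂/∂y)(-w*y - 3*y^2 - 2*z^2) dy = (-w - 6*y) dy, which multiplied by dz ∧ dw gives (-w - 6*y) dy ∧ dz ∧ dw
Collecting like 3-forms: d(omega) = (-5*w - 6*y - z) dy ∧ dz ∧ dw.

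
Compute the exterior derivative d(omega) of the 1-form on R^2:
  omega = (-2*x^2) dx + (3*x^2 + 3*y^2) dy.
d(omega) = (6*x) dx ∧ dy

For a 1-form omega = sum_i f_i dx_i, the exterior derivative is
  d(omega) = sum_{i < j} (∂f_j/∂x_i - ∂f_i/∂x_j) dx_i ∧ dx_j.
  coefficient of dx ∧ dy: ∂f_2/∂x - ∂f_1/∂y = ∂(3*x^2 + 3*y^2)/∂x - ∂(-2*x^2)/∂y = 6*x
Assembling: d(omega) = (6*x) dx ∧ dy.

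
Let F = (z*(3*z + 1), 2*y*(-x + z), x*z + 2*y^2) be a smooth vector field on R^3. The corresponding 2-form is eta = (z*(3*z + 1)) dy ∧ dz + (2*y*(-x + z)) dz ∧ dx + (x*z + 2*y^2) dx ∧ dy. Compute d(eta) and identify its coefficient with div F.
d(eta) = (-x + 2*z) dx ∧ dy ∧ dz; div F = -x + 2*z

For a 2-form in R^3 of the form above, applying d gives a 3-form with coefficient ∂P/∂x + ∂Q/∂y + ∂R/∂z:
  ∂P/∂x = 0
  ∂Q/∂y = -2*x + 2*z
  ∂R/∂z = x
Sum = -x + 2*z, which is exactly div F.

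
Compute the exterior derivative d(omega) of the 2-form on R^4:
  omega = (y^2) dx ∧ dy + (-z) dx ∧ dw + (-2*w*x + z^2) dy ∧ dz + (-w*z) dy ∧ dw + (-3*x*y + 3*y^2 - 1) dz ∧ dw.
d(omega) = (1 - 3*y) dx ∧ dz ∧ dw + (-2*w) dx ∧ dy ∧ dz + (w - 5*x + 6*y) dy ∧ dz ∧ dw

For a 2-form omega = sum_{i<j} g_{ij} dx_i ∧ dx_j, the exterior derivative is
  d(omega) = sum_{i<j} d(g_{ij}) ∧ dx_i ∧ dx_j = sum_{i<j, k} (∂g_{ij}/∂x_k) dx_k ∧ dx_i ∧ dx_j.
Expand each term, using dx_k ∧ dx_i ∧ dx_j = sgn(permutation) dx_{(a)} ∧ dx_{(b)} ∧ dx_{(c)} with (a < b < c) sorted:
  d(-z) includes (∂/∂z)(-z) dz = (-1) dz, which multiplied by dx ∧ dw gives (1) dx ∧ dz ∧ dw
  d(-2*w*x + z^2) includes (∂/∂x)(-2*w*x + z^2) dx = (-2*w) dx, which multiplied by dy ∧ dz gives (-2*w) dx ∧ dy ∧ dz
  d(-2*w*x + z^2) includes (∂/∂w)(-2*w*x + z^2) dw = (-2*x) dw, which multiplied by dy ∧ dz gives (-2*x) dy ∧ dz ∧ dw
  d(-w*z) includes (∂/∂z)(-w*z) dz = (-w) dz, which multiplied by dy ∧ dw gives (w) dy ∧ dz ∧ dw
  d(-3*x*y + 3*y^2 - 1) includes (∂/∂x)(-3*x*y + 3*y^2 - 1) dx = (-3*y) dx, which multiplied by dz ∧ dw gives (-3*y) dx ∧ dz ∧ dw
  d(-3*x*y + 3*y^2 - 1) includes (∂/∂y)(-3*x*y + 3*y^2 - 1) dy = (-3*x + 6*y) dy, which multiplied by dz ∧ dw gives (-3*x + 6*y) dy ∧ dz ∧ dw
Collecting like 3-forms: d(omega) = (1 - 3*y) dx ∧ dz ∧ dw + (-2*w) dx ∧ dy ∧ dz + (w - 5*x + 6*y) dy ∧ dz ∧ dw.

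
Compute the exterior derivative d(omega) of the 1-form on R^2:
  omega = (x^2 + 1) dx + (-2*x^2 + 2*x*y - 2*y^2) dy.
d(omega) = (-4*x + 2*y) dx ∧ dy

For a 1-form omega = sum_i f_i dx_i, the exterior derivative is
  d(omega) = sum_{i < j} (∂f_j/∂x_i - ∂f_i/∂x_j) dx_i ∧ dx_j.
  coefficient of dx ∧ dy: ∂f_2/∂x - ∂f_1/∂y = ∂(-2*x^2 + 2*x*y - 2*y^2)/∂x - ∂(x^2 + 1)/∂y = -4*x + 2*y
Assembling: d(omega) = (-4*x + 2*y) dx ∧ dy.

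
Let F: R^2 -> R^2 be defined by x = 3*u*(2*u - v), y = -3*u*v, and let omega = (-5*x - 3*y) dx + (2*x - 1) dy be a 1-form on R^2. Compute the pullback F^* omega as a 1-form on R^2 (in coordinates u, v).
F^* omega = (-360*u^3 + 342*u^2*v - 54*u*v^2 + 3*v) du + (3*u*(18*u^2 - 18*u*v + 1)) dv

Using F^*(f dg) = (f ∘ F) d(g ∘ F), substitute each coordinate x_i by F_i(u, v) in f_i, and replace dx_i by d F_i = (∂F_i/∂u) du + (∂F_i/∂v) dv.
  For the x component: f_1(F) = 6*u*(-5*u + 4*v); d F_1 = (12*u - 3*v) du + (-3*u) dv
  For the y component: f_2(F) = 12*u^2 - 6*u*v - 1; d F_2 = (-3*v) du + (-3*u) dv
Combining and collecting du, dv coefficients:
  coeff of du: -360*u^3 + 342*u^2*v - 54*u*v^2 + 3*v
  coeff of dv: 3*u*(18*u^2 - 18*u*v + 1)
F^* omega = (-360*u^3 + 342*u^2*v - 54*u*v^2 + 3*v) du + (3*u*(18*u^2 - 18*u*v + 1)) dv.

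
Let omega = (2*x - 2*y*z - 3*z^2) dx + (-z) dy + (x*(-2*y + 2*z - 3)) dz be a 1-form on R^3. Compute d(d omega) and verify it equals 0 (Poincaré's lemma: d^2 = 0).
d(d omega) = 0

Step 1: d omega = sum_{i<j} (∂f_j/∂x_i - ∂f_i/∂x_j) dx_i ∧ dx_j:
  coeff of dx ∧ dy: 2*z
  coeff of dx ∧ dz: 8*z - 3
  coeff of dy ∧ dz: 1 - 2*x
Step 2: Apply d again to each 2-form coefficient. The only possible 3-form in R^3 is dx ∧ dy ∧ dz, with coefficient
  ∂(coeff of dy∧dz)/∂x - ∂(coeff of dx∧dz)/∂y + ∂(coeff of dx∧dy)/∂z
  = ∂/∂x (1 - 2*x) - ∂/∂y (8*z - 3) + ∂/∂z (2*z).
Each of these terms simplifies to sums of mixed partials that cancel in pairs. The result is 0 (by equality of mixed partials for smooth functions — Schwarz / Clairaut).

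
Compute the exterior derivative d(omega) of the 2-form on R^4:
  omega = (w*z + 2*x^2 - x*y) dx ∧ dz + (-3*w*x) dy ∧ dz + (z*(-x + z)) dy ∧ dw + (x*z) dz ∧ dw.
d(omega) = (-3*w + x) dx ∧ dy ∧ dz + (2*z) dx ∧ dz ∧ dw + (-2*x - 2*z) dy ∧ dz ∧ dw + (-z) dx ∧ dy ∧ dw

For a 2-form omega = sum_{i<j} g_{ij} dx_i ∧ dx_j, the exterior derivative is
  d(omega) = sum_{i<j} d(g_{ij}) ∧ dx_i ∧ dx_j = sum_{i<j, k} (∂g_{ij}/∂x_k) dx_k ∧ dx_i ∧ dx_j.
Expand each term, using dx_k ∧ dx_i ∧ dx_j = sgn(permutation) dx_{(a)} ∧ dx_{(b)} ∧ dx_{(c)} with (a < b < c) sorted:
  d(w*z + 2*x^2 - x*y) includes (∂/∂y)(w*z + 2*x^2 - x*y) dy = (-x) dy, which multiplied by dx ∧ dz gives (x) dx ∧ dy ∧ dz
  d(w*z + 2*x^2 - x*y) includes (∂/∂w)(w*z + 2*x^2 - x*y) dw = (z) dw, which multiplied by dx ∧ dz gives (z) dx ∧ dz ∧ dw
  d(-3*w*x) includes (∂/∂x)(-3*w*x) dx = (-3*w) dx, which multiplied by dy ∧ dz gives (-3*w) dx ∧ dy ∧ dz
  d(-3*w*x) includes (∂/∂w)(-3*w*x) dw = (-3*x) dw, which multiplied by dy ∧ dz gives (-3*x) dy ∧ dz ∧ dw
  d(z*(-x + z)) includes (∂/∂x)(z*(-x + z)) dx = (-z) dx, which multiplied by dy ∧ dw gives (-z) dx ∧ dy ∧ dw
  d(z*(-x + z)) includes (∂/∂z)(z*(-x + z)) dz = (-x + 2*z) dz, which multiplied by dy ∧ dw gives (x - 2*z) dy ∧ dz ∧ dw
  d(x*z) includes (∂/∂x)(x*z) dx = (z) dx, which multiplied by dz ∧ dw gives (z) dx ∧ dz ∧ dw
Collecting like 3-forms: d(omega) = (-3*w + x) dx ∧ dy ∧ dz + (2*z) dx ∧ dz ∧ dw + (-2*x - 2*z) dy ∧ dz ∧ dw + (-z) dx ∧ dy ∧ dw.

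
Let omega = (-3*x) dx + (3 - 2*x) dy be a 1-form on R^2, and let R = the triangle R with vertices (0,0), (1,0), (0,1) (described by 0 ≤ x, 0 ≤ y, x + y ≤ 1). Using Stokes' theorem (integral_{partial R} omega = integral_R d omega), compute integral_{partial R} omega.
integral_(partial R) omega = -1

Stokes: integral_partial_R omega = integral_R d omega with d omega = (∂Q/∂x - ∂P/∂y) dx ∧ dy.
  ∂Q/∂x = -2
  ∂P/∂y = 0
  integrand = ∂Q/∂x - ∂P/∂y = -2.
Integrating over R: integral_0^1 integral_0^{1-x} (-2) dy dx = -1.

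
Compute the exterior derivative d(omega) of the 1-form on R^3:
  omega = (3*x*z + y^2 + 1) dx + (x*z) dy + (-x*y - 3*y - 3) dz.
d(omega) = (-2*y + z) dx ∧ dy + (-3*x - y) dx ∧ dz + (-2*x - 3) dy ∧ dz

For a 1-form omega = sum_i f_i dx_i, the exterior derivative is
  d(omega) = sum_{i < j} (∂f_j/∂x_i - ∂f_i/∂x_j) dx_i ∧ dx_j.
  coefficient of dx ∧ dy: ∂f_2/∂x - ∂f_1/∂y = ∂(x*z)/∂x - ∂(3*x*z + y^2 + 1)/∂y = -2*y + z
  coefficient of dx ∧ dz: ∂f_3/∂x - ∂f_1/∂z = ∂(-x*y - 3*y - 3)/∂x - ∂(3*x*z + y^2 + 1)/∂z = -3*x - y
  coefficient of dy ∧ dz: ∂f_3/∂y - ∂f_2/∂z = ∂(-x*y - 3*y - 3)/∂y - ∂(x*z)/∂z = -2*x - 3
Assembling: d(omega) = (-2*y + z) dx ∧ dy + (-3*x - y) dx ∧ dz + (-2*x - 3) dy ∧ dz.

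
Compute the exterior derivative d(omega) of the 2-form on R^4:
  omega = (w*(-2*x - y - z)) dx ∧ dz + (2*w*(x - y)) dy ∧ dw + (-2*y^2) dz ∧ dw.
d(omega) = (w) dx ∧ dy ∧ dz + (-2*x - y - z) dx ∧ dz ∧ dw + (2*w) dx ∧ dy ∧ dw + (-4*y) dy ∧ dz ∧ dw

For a 2-form omega = sum_{i<j} g_{ij} dx_i ∧ dx_j, the exterior derivative is
  d(omega) = sum_{i<j} d(g_{ij}) ∧ dx_i ∧ dx_j = sum_{i<j, k} (∂g_{ij}/∂x_k) dx_k ∧ dx_i ∧ dx_j.
Expand each term, using dx_k ∧ dx_i ∧ dx_j = sgn(permutation) dx_{(a)} ∧ dx_{(b)} ∧ dx_{(c)} with (a < b < c) sorted:
  d(w*(-2*x - y - z)) includes (∂/∂y)(w*(-2*x - y - z)) dy = (-w) dy, which multiplied by dx ∧ dz gives (w) dx ∧ dy ∧ dz
  d(w*(-2*x - y - z)) includes (∂/∂w)(w*(-2*x - y - z)) dw = (-2*x - y - z) dw, which multiplied by dx ∧ dz gives (-2*x - y - z) dx ∧ dz ∧ dw
  d(2*w*(x - y)) includes (∂/∂x)(2*w*(x - y)) dx = (2*w) dx, which multiplied by dy ∧ dw gives (2*w) dx ∧ dy ∧ dw
  d(-2*y^2) includes (∂/∂y)(-2*y^2) dy = (-4*y) dy, which multiplied by dz ∧ dw gives (-4*y) dy ∧ dz ∧ dw
Collecting like 3-forms: d(omega) = (w) dx ∧ dy ∧ dz + (-2*x - y - z) dx ∧ dz ∧ dw + (2*w) dx ∧ dy ∧ dw + (-4*y) dy ∧ dz ∧ dw.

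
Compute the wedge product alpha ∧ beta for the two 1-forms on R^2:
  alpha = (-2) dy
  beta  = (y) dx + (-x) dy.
alpha ∧ beta = (2*y) dx ∧ dy

Distribute the wedge, using dx_i ∧ dx_j = -dx_j ∧ dx_i and dx_i ∧ dx_i = 0. For each pair (i, j) with i < j, the coefficient of dx_i ∧ dx_j in alpha ∧ beta is (alpha_i * beta_j - alpha_j * beta_i). Collecting: alpha ∧ beta = (2*y) dx ∧ dy.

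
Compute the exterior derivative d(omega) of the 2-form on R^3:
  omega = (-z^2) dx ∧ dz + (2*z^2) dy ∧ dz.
d(omega) = 0

For a 2-form omega = sum_{i<j} g_{ij} dx_i ∧ dx_j, the exterior derivative is
  d(omega) = sum_{i<j} d(g_{ij}) ∧ dx_i ∧ dx_j = sum_{i<j, k} (∂g_{ij}/∂x_k) dx_k ∧ dx_i ∧ dx_j.
Expand each term, using dx_k ∧ dx_i ∧ dx_j = sgn(permutation) dx_{(a)} ∧ dx_{(b)} ∧ dx_{(c)} with (a < b < c) sorted:

Collecting like 3-forms: d(omega) = 0.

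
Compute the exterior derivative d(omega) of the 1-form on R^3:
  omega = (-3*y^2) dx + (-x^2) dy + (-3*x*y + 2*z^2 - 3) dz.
d(omega) = (-2*x + 6*y) dx ∧ dy + (-3*y) dx ∧ dz + (-3*x) dy ∧ dz

For a 1-form omega = sum_i f_i dx_i, the exterior derivative is
  d(omega) = sum_{i < j} (∂f_j/∂x_i - ∂f_i/∂x_j) dx_i ∧ dx_j.
  coefficient of dx ∧ dy: ∂f_2/∂x - ∂f_1/∂y = ∂(-x^2)/∂x - ∂(-3*y^2)/∂y = -2*x + 6*y
  coefficient of dx ∧ dz: ∂f_3/∂x - ∂f_1/∂z = ∂(-3*x*y + 2*z^2 - 3)/∂x - ∂(-3*y^2)/∂z = -3*y
  coefficient of dy ∧ dz: ∂f_3/∂y - ∂f_2/∂z = ∂(-3*x*y + 2*z^2 - 3)/∂y - ∂(-x^2)/∂z = -3*x
Assembling: d(omega) = (-2*x + 6*y) dx ∧ dy + (-3*y) dx ∧ dz + (-3*x) dy ∧ dz.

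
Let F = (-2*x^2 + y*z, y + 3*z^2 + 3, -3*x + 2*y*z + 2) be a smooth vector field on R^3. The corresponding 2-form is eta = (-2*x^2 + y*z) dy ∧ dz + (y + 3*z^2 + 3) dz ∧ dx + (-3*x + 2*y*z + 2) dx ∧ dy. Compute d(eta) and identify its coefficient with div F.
d(eta) = (-4*x + 2*y + 1) dx ∧ dy ∧ dz; div F = -4*x + 2*y + 1

For a 2-form in R^3 of the form above, applying d gives a 3-form with coefficient ∂P/∂x + ∂Q/∂y + ∂R/∂z:
  ∂P/∂x = -4*x
  ∂Q/∂y = 1
  ∂R/∂z = 2*y
Sum = -4*x + 2*y + 1, which is exactly div F.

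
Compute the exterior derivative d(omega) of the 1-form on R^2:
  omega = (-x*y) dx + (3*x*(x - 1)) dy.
d(omega) = (7*x - 3) dx ∧ dy

For a 1-form omega = sum_i f_i dx_i, the exterior derivative is
  d(omega) = sum_{i < j} (∂f_j/∂x_i - ∂f_i/∂x_j) dx_i ∧ dx_j.
  coefficient of dx ∧ dy: ∂f_2/∂x - ∂f_1/∂y = ∂(3*x*(x - 1))/∂x - ∂(-x*y)/∂y = 7*x - 3
Assembling: d(omega) = (7*x - 3) dx ∧ dy.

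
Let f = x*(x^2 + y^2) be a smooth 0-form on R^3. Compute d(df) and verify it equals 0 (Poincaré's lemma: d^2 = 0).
d(df) = 0

Step 1: df = sum_i (∂f/∂x_i) dx_i = (3*x^2 + y^2) dx + (2*x*y) dy + (0) dz.
Step 2: Apply d again. Using the 1-form formula, the coefficient of dx ∧ dy in d(df) is ∂^2 f/∂x ∂y - ∂^2 f/∂y ∂x = (2*y) - (2*y) = 0 (equality of mixed partials for smooth f).
Similarly for dx ∧ dz and dy ∧ dz — all coefficients vanish. So d(df) = 0.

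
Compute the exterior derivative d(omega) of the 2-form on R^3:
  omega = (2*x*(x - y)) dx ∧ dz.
d(omega) = (2*x) dx ∧ dy ∧ dz

For a 2-form omega = sum_{i<j} g_{ij} dx_i ∧ dx_j, the exterior derivative is
  d(omega) = sum_{i<j} d(g_{ij}) ∧ dx_i ∧ dx_j = sum_{i<j, k} (∂g_{ij}/∂x_k) dx_k ∧ dx_i ∧ dx_j.
Expand each term, using dx_k ∧ dx_i ∧ dx_j = sgn(permutation) dx_{(a)} ∧ dx_{(b)} ∧ dx_{(c)} with (a < b < c) sorted:
  d(2*x*(x - y)) includes (∂/∂y)(2*x*(x - y)) dy = (-2*x) dy, which multiplied by dx ∧ dz gives (2*x) dx ∧ dy ∧ dz
Collecting like 3-forms: d(omega) = (2*x) dx ∧ dy ∧ dz.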